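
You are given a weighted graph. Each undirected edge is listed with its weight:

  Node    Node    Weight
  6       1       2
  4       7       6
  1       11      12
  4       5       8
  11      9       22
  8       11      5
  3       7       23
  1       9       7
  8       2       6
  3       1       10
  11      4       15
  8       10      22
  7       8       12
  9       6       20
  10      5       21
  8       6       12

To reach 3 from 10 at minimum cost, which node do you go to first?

Candidate routes:
10 → 8 → 11 → 1 → 3: 22+5+12+10 = 49
10 → 8 → 6 → 1 → 3: 22+12+2+10 = 46
10 → 8 → 7 → 3: 22+12+23 = 57
Cheapest is 10 → 8 → 6 → 1 → 3 at 46.
So from 10 the first move is to 8.

8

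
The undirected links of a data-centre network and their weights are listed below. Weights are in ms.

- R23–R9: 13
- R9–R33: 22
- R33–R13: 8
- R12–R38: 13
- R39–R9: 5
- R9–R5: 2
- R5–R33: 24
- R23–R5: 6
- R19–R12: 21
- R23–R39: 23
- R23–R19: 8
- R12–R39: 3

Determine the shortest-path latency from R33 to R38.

Candidate routes:
R33–R9–R39–R12–R38: 22+5+3+13 = 43
R33–R5–R9–R39–R12–R38: 24+2+5+3+13 = 47
Cheapest is R33–R9–R39–R12–R38 at 43 ms.

43 ms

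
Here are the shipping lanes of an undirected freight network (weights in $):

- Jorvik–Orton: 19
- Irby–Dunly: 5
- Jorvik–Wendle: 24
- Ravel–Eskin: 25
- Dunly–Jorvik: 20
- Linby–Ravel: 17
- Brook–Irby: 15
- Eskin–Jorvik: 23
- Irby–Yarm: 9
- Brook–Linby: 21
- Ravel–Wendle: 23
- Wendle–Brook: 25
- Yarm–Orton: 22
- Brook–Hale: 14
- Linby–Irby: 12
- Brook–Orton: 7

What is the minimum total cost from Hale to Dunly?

$34

Settle nodes by increasing distance from Hale:
Hale: 0
Brook: 14  (via Hale)
Orton: 21  (via Brook)
Irby: 29  (via Brook)
Dunly: 34  (via Irby)
Shortest route: Hale–Brook–Irby–Dunly = $34.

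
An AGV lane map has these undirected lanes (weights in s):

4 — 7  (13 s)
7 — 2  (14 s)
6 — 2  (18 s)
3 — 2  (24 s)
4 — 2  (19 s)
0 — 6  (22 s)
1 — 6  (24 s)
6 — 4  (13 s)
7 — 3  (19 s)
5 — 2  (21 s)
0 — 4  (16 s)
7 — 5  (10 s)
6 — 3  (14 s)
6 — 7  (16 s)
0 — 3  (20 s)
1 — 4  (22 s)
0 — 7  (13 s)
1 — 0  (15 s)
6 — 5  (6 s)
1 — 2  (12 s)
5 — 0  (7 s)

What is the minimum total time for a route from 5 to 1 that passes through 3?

Shortest 5→3: 5 → 6 → 3 = 20
Best 3 to 1: 3 → 0 → 1 costing 35
Total via 3: 20 + 35 = 55 s.

55 s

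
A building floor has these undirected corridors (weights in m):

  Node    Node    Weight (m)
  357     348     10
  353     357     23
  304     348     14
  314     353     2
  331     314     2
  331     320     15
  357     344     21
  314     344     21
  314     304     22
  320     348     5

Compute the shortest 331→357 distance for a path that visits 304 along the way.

48 m

Shortest 331→304: 331–314–304 = 24
Best 304 to 357: 304–348–357 costing 24
Total via 304: 24 + 24 = 48 m.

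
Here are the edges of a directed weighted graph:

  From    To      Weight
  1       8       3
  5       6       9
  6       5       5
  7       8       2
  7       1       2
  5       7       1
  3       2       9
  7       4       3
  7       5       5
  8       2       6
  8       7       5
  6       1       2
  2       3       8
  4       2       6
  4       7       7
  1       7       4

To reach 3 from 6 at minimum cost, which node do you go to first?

Enumerating some paths:
6 → 5 → 7 → 8 → 2 → 3: 5+1+2+6+8 = 22
6 → 1 → 7 → 8 → 2 → 3: 2+4+2+6+8 = 22
6 → 1 → 8 → 2 → 3: 2+3+6+8 = 19
Cheapest is 6 → 1 → 8 → 2 → 3 at 19.
So from 6 the first move is to 1.

1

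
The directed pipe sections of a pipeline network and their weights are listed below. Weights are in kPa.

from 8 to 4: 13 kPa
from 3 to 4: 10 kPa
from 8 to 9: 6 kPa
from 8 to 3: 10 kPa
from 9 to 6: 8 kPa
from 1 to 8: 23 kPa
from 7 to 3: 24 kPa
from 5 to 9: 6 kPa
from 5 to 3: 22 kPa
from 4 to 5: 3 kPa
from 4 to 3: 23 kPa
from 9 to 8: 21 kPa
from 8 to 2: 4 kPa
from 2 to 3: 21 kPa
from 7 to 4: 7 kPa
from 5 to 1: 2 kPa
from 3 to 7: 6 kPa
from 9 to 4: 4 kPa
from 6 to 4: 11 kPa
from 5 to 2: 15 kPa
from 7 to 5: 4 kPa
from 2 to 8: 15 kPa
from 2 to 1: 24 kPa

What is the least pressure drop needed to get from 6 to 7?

Enumerating some paths:
6 - 4 - 5 - 3 - 7: 11+3+22+6 = 42
6 - 4 - 3 - 7: 11+23+6 = 40
The minimum is 40 kPa via 6 - 4 - 3 - 7.

40 kPa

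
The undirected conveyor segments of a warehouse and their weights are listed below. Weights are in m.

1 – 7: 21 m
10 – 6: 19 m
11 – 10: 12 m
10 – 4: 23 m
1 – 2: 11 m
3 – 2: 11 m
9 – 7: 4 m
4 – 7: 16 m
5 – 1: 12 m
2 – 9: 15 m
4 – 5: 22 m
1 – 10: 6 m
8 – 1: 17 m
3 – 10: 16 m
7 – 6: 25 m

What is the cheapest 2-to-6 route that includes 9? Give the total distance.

44 m

Best 2 to 9: 2 → 9 costing 15
Shortest 9→6: 9 → 7 → 6 = 29
Total via 9: 15 + 29 = 44 m.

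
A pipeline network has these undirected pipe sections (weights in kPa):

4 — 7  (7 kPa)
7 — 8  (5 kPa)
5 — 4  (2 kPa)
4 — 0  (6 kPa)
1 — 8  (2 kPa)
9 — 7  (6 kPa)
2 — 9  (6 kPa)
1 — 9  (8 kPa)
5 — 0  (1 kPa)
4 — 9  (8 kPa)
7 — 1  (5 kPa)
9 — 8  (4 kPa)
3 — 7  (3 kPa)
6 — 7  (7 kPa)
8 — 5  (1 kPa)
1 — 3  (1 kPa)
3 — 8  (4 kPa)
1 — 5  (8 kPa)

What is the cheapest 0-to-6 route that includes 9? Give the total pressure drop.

19 kPa

Best 0 to 9: 0–5–8–9 costing 6
Shortest 9→6: 9–7–6 = 13
Total via 9: 6 + 13 = 19 kPa.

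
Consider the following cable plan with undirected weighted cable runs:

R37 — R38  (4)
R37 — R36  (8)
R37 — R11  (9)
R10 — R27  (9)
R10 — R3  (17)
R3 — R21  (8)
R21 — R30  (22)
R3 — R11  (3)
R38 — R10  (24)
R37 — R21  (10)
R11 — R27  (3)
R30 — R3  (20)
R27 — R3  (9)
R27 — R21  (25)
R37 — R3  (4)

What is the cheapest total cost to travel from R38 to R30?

Enumerating some paths:
R38–R37–R3–R30: 4+4+20 = 28
R38–R37–R21–R30: 4+10+22 = 36
The minimum is 28 via R38–R37–R3–R30.

28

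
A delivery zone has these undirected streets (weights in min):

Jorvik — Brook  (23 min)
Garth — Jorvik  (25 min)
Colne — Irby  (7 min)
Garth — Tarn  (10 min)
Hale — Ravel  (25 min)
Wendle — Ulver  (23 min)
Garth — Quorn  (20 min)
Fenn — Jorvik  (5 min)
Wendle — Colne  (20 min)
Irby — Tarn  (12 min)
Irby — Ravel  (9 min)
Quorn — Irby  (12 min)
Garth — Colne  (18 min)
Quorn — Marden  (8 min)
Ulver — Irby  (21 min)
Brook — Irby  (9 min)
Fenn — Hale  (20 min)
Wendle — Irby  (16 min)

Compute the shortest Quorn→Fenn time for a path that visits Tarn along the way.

Shortest Quorn→Tarn: Quorn → Irby → Tarn = 24
Shortest Tarn→Fenn: Tarn → Garth → Jorvik → Fenn = 40
Total via Tarn: 24 + 40 = 64 min.

64 min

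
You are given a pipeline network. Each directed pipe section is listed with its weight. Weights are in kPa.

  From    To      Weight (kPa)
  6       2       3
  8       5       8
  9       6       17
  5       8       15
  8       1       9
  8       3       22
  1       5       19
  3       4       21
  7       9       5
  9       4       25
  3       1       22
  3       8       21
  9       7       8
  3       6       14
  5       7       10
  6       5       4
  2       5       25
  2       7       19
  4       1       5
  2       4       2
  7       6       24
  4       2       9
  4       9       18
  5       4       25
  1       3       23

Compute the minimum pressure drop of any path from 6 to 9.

Shortest distances from 6:
6: 0
2: 3  (via 6)
5: 4  (via 6)
4: 5  (via 2)
1: 10  (via 4)
7: 14  (via 5)
8: 19  (via 5)
9: 19  (via 7)
Shortest route: 6 → 5 → 7 → 9 = 19 kPa.

19 kPa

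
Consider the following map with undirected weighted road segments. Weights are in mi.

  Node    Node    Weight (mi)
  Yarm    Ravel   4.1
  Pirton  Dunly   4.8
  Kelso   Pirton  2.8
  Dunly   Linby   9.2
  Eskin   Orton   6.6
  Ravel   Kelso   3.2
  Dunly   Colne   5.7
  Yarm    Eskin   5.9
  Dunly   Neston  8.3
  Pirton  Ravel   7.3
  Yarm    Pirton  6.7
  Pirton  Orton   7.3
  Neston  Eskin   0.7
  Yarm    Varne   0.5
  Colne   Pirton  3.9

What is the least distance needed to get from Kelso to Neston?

Settle nodes by increasing distance from Kelso:
Kelso: 0
Pirton: 2.8  (via Kelso)
Ravel: 3.2  (via Kelso)
Colne: 6.7  (via Pirton)
Yarm: 7.3  (via Ravel)
Dunly: 7.6  (via Pirton)
Varne: 7.8  (via Yarm)
Orton: 10.1  (via Pirton)
Eskin: 13.2  (via Yarm)
Neston: 13.9  (via Eskin)
Shortest route: Kelso → Ravel → Yarm → Eskin → Neston = 13.9 mi.

13.9 mi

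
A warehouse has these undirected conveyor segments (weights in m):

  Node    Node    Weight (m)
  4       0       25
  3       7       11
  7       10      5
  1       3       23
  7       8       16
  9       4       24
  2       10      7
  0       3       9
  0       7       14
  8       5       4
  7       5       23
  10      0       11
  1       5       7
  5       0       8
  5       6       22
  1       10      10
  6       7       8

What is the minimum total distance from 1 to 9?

64 m

Enumerating some paths:
1 → 10 → 0 → 4 → 9: 10+11+25+24 = 70
1 → 5 → 0 → 4 → 9: 7+8+25+24 = 64
Cheapest is 1 → 5 → 0 → 4 → 9 at 64 m.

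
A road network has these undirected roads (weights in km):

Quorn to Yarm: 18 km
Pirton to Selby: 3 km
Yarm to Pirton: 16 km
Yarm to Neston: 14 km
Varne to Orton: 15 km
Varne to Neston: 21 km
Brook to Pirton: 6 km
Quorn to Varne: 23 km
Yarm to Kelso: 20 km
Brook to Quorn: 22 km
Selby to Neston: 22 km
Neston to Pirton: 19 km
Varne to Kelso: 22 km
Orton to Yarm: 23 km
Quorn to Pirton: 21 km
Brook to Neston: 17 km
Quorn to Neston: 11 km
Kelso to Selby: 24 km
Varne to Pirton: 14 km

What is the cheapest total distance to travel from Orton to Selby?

32 km

Compare a few routes:
Orton–Varne–Neston–Selby: 15+21+22 = 58
Orton–Yarm–Pirton–Selby: 23+16+3 = 42
Orton–Varne–Neston–Pirton–Selby: 15+21+19+3 = 58
Orton–Varne–Pirton–Selby: 15+14+3 = 32
The minimum is 32 km via Orton–Varne–Pirton–Selby.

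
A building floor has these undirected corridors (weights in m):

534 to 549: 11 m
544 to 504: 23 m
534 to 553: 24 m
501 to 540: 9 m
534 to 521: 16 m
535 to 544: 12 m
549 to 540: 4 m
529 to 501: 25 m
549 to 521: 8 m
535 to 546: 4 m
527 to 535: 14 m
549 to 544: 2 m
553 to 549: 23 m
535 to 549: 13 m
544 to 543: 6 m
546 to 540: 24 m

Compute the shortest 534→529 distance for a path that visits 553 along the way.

Best 534 to 553: 534–553 costing 24
Shortest 553→529: 553–549–540–501–529 = 61
Total via 553: 24 + 61 = 85 m.

85 m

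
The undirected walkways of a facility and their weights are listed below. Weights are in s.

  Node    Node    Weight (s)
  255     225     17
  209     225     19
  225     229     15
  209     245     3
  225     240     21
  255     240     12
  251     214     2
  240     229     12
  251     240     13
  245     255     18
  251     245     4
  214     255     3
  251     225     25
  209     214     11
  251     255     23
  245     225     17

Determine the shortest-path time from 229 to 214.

27 s

Candidate routes:
229–225–251–214: 15+25+2 = 42
229–225–245–251–214: 15+17+4+2 = 38
229–225–255–214: 15+17+3 = 35
229–240–255–214: 12+12+3 = 27
Cheapest is 229–240–255–214 at 27 s.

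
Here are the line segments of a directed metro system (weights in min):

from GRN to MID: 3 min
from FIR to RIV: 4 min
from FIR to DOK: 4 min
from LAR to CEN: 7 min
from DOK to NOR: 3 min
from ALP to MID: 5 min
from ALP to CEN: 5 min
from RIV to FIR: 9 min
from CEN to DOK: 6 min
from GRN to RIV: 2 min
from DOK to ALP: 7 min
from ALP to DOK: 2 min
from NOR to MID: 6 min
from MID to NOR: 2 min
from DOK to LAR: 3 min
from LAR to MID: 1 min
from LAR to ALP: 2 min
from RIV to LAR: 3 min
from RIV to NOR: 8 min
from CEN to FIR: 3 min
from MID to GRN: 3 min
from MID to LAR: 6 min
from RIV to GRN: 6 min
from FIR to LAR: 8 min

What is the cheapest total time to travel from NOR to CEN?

19 min

Enumerating some paths:
NOR → MID → GRN → RIV → LAR → ALP → CEN: 6+3+2+3+2+5 = 21
NOR → MID → LAR → CEN: 6+6+7 = 19
NOR → MID → GRN → RIV → LAR → CEN: 6+3+2+3+7 = 21
The minimum is 19 min via NOR → MID → LAR → CEN.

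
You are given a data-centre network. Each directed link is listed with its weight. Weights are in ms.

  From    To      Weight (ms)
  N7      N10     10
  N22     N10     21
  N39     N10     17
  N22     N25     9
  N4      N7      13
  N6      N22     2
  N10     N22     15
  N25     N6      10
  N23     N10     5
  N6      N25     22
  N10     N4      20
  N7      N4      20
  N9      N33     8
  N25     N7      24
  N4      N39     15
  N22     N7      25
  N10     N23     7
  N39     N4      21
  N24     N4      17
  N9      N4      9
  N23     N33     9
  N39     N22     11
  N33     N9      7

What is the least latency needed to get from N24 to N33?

Settle nodes by increasing distance from N24:
N24: 0
N4: 17  (via N24)
N7: 30  (via N4)
N39: 32  (via N4)
N10: 40  (via N7)
N22: 43  (via N39)
N23: 47  (via N10)
N25: 52  (via N22)
N33: 56  (via N23)
Shortest route: N24 → N4 → N7 → N10 → N23 → N33 = 56 ms.

56 ms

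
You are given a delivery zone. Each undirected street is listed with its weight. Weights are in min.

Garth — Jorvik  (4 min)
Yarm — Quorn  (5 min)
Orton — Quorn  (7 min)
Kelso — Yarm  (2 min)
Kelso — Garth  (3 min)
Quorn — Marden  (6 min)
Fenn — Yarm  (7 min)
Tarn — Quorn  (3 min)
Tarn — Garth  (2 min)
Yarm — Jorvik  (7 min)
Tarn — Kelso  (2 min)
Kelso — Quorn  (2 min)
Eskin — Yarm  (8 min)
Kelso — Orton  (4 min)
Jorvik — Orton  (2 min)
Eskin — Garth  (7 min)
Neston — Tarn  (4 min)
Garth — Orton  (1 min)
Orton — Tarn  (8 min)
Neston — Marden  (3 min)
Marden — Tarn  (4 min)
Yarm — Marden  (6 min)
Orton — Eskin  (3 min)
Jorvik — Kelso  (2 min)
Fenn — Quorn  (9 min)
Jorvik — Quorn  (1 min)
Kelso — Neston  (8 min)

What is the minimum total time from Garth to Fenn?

Compare a few routes:
Garth–Orton–Jorvik–Quorn–Fenn: 1+2+1+9 = 13
Garth–Kelso–Yarm–Fenn: 3+2+7 = 12
Garth–Tarn–Kelso–Yarm–Fenn: 2+2+2+7 = 13
Garth–Orton–Jorvik–Kelso–Yarm–Fenn: 1+2+2+2+7 = 14
The minimum is 12 min via Garth–Kelso–Yarm–Fenn.

12 min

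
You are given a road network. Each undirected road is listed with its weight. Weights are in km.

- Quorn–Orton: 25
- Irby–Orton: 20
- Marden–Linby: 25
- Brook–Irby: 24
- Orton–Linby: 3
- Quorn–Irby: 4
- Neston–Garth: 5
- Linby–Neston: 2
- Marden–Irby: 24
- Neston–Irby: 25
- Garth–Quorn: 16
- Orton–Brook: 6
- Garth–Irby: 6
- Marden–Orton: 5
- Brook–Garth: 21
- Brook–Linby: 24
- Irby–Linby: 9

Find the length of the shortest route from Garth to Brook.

16 km

Compare a few routes:
Garth → Brook: 21 = 21
Garth → Neston → Linby → Orton → Brook: 5+2+3+6 = 16
Cheapest is Garth → Neston → Linby → Orton → Brook at 16 km.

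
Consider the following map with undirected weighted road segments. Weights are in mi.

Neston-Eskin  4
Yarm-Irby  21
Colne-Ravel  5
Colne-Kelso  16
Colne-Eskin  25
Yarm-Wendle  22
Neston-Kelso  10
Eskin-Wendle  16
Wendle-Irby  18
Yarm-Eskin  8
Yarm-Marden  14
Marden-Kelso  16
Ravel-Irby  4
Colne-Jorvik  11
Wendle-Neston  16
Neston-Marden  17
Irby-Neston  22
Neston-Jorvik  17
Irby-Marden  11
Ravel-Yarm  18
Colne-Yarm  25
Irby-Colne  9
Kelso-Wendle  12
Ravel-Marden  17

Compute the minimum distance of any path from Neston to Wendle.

Running Dijkstra from Neston:
Neston: 0
Eskin: 4  (via Neston)
Kelso: 10  (via Neston)
Yarm: 12  (via Eskin)
Wendle: 16  (via Neston)
Shortest route: Neston → Wendle = 16 mi.

16 mi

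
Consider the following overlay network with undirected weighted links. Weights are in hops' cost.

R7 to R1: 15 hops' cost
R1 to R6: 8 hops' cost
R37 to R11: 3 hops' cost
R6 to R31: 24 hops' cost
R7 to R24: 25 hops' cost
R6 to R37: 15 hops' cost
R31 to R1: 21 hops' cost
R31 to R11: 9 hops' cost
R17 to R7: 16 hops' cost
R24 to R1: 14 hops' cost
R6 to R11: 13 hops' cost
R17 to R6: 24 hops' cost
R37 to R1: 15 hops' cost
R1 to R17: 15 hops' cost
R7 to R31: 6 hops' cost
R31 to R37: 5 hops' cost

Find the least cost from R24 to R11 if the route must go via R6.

35 hops' cost

Best R24 to R6: R24–R1–R6 costing 22
Shortest R6→R11: R6–R11 = 13
Total via R6: 22 + 13 = 35 hops' cost.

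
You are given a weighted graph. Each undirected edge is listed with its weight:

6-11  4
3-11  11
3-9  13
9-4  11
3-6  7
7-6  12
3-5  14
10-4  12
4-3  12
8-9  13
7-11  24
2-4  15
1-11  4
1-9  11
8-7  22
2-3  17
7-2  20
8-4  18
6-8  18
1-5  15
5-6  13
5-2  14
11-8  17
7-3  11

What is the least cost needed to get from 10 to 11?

35

Compare a few routes:
10 → 4 → 3 → 11: 12+12+11 = 35
10 → 4 → 9 → 1 → 11: 12+11+11+4 = 38
10 → 4 → 8 → 11: 12+18+17 = 47
10 → 4 → 9 → 3 → 6 → 11: 12+11+13+7+4 = 47
The minimum is 35 via 10 → 4 → 3 → 11.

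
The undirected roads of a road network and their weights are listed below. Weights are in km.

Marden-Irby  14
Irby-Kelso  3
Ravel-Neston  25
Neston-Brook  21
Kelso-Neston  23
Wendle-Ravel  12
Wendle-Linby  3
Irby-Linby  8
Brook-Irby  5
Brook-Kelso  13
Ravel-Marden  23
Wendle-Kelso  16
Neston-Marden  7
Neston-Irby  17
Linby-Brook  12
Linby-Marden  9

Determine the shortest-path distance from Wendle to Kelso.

14 km

Candidate routes:
Wendle–Linby–Irby–Kelso: 3+8+3 = 14
Wendle–Kelso: 16 = 16
Cheapest is Wendle–Linby–Irby–Kelso at 14 km.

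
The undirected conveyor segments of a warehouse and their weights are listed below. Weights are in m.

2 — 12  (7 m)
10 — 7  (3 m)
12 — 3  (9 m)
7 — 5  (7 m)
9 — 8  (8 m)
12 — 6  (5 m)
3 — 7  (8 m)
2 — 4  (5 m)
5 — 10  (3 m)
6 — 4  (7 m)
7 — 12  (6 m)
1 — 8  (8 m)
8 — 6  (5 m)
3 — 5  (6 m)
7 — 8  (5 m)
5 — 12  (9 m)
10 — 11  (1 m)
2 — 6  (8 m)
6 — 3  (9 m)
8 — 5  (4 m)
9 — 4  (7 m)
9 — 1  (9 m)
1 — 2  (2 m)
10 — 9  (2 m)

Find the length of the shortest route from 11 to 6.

Enumerating some paths:
11 - 10 - 7 - 8 - 6: 1+3+5+5 = 14
11 - 10 - 7 - 12 - 6: 1+3+6+5 = 15
11 - 10 - 5 - 8 - 6: 1+3+4+5 = 13
The minimum is 13 m via 11 - 10 - 5 - 8 - 6.

13 m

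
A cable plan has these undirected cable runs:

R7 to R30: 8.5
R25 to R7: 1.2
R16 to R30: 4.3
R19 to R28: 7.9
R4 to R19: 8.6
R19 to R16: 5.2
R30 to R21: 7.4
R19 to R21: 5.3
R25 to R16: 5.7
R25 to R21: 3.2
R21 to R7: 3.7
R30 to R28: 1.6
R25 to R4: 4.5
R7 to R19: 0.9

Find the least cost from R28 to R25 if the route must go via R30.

11.3

Shortest R28→R30: R28 → R30 = 1.6
Best R30 to R25: R30 → R7 → R25 costing 9.7
Total via R30: 1.6 + 9.7 = 11.3.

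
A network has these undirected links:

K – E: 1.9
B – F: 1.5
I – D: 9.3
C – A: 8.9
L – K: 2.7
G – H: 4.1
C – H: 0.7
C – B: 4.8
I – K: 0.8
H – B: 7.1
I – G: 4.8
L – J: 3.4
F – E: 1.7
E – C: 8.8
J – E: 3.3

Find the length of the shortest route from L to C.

12.6

Running Dijkstra from L:
L: 0
K: 2.7  (via L)
J: 3.4  (via L)
I: 3.5  (via K)
E: 4.6  (via K)
F: 6.3  (via E)
B: 7.8  (via F)
G: 8.3  (via I)
H: 12.4  (via G)
C: 12.6  (via B)
Shortest route: L–K–E–F–B–C = 12.6.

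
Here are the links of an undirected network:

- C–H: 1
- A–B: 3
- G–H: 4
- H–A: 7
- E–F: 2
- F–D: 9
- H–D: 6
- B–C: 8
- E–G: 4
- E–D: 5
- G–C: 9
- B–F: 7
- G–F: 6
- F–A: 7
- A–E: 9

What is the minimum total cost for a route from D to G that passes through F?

Best D to F: D → E → F costing 7
Best F to G: F → G costing 6
Total via F: 7 + 6 = 13.

13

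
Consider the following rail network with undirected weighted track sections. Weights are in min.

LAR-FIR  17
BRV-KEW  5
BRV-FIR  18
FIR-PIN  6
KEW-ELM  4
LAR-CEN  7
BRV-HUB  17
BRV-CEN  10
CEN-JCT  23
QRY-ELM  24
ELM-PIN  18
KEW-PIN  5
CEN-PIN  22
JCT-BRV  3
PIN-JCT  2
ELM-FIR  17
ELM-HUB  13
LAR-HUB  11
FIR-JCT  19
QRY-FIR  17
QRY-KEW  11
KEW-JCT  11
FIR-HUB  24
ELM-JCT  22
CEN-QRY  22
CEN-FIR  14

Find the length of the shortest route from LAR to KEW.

Candidate routes:
LAR → CEN → BRV → KEW: 7+10+5 = 22
LAR → CEN → BRV → JCT → PIN → KEW: 7+10+3+2+5 = 27
The minimum is 22 min via LAR → CEN → BRV → KEW.

22 min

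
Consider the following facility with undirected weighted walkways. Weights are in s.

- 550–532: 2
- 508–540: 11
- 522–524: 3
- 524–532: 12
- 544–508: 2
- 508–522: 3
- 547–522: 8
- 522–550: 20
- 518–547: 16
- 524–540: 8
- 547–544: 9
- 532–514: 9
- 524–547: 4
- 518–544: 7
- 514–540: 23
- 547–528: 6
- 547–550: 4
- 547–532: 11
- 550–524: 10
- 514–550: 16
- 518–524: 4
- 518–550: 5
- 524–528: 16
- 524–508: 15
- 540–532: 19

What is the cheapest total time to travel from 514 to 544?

23 s

Enumerating some paths:
514 - 532 - 550 - 547 - 544: 9+2+4+9 = 24
514 - 532 - 550 - 547 - 522 - 508 - 544: 9+2+4+8+3+2 = 28
514 - 532 - 550 - 547 - 524 - 522 - 508 - 544: 9+2+4+4+3+3+2 = 27
514 - 532 - 550 - 518 - 544: 9+2+5+7 = 23
Cheapest is 514 - 532 - 550 - 518 - 544 at 23 s.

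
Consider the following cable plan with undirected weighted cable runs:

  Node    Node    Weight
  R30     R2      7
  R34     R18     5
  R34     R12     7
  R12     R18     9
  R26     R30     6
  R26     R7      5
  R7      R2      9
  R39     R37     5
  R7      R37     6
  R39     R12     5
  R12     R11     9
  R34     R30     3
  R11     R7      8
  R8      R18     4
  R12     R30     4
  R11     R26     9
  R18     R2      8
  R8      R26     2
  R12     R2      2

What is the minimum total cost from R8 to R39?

17

Settle nodes by increasing distance from R8:
R8: 0
R26: 2  (via R8)
R18: 4  (via R8)
R7: 7  (via R26)
R30: 8  (via R26)
R34: 9  (via R18)
R11: 11  (via R26)
R2: 12  (via R18)
R12: 12  (via R30)
R37: 13  (via R7)
R39: 17  (via R12)
Shortest route: R8 → R26 → R30 → R12 → R39 = 17.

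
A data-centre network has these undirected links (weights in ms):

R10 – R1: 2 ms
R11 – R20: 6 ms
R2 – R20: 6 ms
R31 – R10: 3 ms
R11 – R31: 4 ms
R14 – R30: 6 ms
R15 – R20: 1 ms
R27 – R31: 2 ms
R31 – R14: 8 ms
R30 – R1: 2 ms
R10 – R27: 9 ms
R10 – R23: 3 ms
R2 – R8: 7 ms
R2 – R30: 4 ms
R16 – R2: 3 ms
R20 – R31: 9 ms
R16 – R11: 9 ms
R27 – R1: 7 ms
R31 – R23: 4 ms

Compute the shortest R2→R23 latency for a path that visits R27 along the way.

Best R2 to R27: R2–R30–R1–R27 costing 13
Shortest R27→R23: R27–R31–R23 = 6
Total via R27: 13 + 6 = 19 ms.

19 ms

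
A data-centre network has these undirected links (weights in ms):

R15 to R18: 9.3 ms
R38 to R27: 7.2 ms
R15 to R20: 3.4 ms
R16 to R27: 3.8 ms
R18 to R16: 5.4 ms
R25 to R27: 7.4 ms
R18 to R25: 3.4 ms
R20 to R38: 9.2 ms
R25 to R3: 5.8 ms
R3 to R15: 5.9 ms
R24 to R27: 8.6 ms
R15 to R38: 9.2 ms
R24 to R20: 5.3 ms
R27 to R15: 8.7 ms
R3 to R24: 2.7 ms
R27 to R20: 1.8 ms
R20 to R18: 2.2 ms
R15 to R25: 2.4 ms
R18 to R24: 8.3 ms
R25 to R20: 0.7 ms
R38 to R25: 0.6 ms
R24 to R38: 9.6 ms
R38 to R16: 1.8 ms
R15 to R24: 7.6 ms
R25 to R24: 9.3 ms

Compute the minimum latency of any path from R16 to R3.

8.2 ms

Settle nodes by increasing distance from R16:
R16: 0
R38: 1.8  (via R16)
R25: 2.4  (via R38)
R20: 3.1  (via R25)
R27: 3.8  (via R16)
R15: 4.8  (via R25)
R18: 5.3  (via R20)
R3: 8.2  (via R25)
Shortest route: R16 → R38 → R25 → R3 = 8.2 ms.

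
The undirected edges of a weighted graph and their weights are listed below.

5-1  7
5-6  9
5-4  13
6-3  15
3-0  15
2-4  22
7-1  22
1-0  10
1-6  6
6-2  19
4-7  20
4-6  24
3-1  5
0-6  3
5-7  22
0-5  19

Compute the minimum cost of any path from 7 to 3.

Candidate routes:
7–5–1–3: 22+7+5 = 34
7–1–3: 22+5 = 27
Cheapest is 7–1–3 at 27.

27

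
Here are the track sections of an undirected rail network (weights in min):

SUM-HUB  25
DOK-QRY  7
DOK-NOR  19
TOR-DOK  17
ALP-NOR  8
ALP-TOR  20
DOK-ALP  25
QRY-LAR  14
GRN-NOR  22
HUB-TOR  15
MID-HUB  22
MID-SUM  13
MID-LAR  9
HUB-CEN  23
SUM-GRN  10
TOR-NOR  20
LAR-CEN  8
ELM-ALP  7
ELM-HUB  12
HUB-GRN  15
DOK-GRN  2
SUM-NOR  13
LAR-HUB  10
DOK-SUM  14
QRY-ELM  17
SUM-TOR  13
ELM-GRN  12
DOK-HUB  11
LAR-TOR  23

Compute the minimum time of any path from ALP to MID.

Settle nodes by increasing distance from ALP:
ALP: 0
ELM: 7  (via ALP)
NOR: 8  (via ALP)
HUB: 19  (via ELM)
GRN: 19  (via ELM)
TOR: 20  (via ALP)
SUM: 21  (via NOR)
DOK: 21  (via GRN)
QRY: 24  (via ELM)
LAR: 29  (via HUB)
MID: 34  (via SUM)
Shortest route: ALP–NOR–SUM–MID = 34 min.

34 min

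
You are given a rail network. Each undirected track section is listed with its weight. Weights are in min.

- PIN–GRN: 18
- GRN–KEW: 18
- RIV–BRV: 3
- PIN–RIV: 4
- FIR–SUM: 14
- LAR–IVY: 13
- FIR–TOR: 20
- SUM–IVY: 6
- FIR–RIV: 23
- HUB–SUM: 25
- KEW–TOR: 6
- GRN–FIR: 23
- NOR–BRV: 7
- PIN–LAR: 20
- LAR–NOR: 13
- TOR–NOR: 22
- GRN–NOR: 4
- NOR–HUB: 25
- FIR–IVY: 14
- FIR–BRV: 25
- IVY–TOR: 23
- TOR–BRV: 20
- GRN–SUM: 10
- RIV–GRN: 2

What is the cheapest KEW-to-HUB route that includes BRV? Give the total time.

Shortest KEW→BRV: KEW–GRN–RIV–BRV = 23
Shortest BRV→HUB: BRV–NOR–HUB = 32
Total via BRV: 23 + 32 = 55 min.

55 min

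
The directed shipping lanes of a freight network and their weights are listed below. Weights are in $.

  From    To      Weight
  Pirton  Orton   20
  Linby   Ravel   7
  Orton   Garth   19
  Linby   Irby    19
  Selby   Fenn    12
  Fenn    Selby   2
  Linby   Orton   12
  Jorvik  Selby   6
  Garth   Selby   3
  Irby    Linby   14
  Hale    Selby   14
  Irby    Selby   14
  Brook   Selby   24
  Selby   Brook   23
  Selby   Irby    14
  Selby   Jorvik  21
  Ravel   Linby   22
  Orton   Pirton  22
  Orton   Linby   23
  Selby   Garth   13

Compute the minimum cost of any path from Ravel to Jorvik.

$76

Candidate routes:
Ravel–Linby–Orton–Garth–Selby–Jorvik: 22+12+19+3+21 = 77
Ravel–Linby–Irby–Selby–Jorvik: 22+19+14+21 = 76
Cheapest is Ravel–Linby–Irby–Selby–Jorvik at $76.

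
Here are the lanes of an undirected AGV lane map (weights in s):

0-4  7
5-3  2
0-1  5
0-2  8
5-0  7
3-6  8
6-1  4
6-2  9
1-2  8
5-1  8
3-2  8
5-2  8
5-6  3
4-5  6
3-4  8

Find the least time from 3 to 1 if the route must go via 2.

Best 3 to 2: 3–2 costing 8
Shortest 2→1: 2–1 = 8
Total via 2: 8 + 8 = 16 s.

16 s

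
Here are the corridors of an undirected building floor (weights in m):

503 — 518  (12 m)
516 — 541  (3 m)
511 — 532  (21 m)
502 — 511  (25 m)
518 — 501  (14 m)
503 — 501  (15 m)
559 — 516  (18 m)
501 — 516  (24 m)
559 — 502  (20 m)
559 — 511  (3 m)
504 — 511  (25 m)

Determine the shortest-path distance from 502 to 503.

Compare a few routes:
502–511–559–516–501–503: 25+3+18+24+15 = 85
502–559–516–501–503: 20+18+24+15 = 77
The minimum is 77 m via 502–559–516–501–503.

77 m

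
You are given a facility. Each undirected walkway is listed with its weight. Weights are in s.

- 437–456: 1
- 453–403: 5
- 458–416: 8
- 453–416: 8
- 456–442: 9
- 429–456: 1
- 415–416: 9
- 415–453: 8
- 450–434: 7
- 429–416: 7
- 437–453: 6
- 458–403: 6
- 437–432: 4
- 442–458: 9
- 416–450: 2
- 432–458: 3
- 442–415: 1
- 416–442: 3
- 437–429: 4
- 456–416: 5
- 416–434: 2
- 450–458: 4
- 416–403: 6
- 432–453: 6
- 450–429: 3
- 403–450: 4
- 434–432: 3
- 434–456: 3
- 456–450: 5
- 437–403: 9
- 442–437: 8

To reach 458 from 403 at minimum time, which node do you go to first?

Compare a few routes:
403 → 416 → 458: 6+8 = 14
403 → 450 → 458: 4+4 = 8
403 → 416 → 450 → 458: 6+2+4 = 12
403 → 458: 6 = 6
The minimum is 6 s via 403 → 458.
So from 403 the first move is to 458.

458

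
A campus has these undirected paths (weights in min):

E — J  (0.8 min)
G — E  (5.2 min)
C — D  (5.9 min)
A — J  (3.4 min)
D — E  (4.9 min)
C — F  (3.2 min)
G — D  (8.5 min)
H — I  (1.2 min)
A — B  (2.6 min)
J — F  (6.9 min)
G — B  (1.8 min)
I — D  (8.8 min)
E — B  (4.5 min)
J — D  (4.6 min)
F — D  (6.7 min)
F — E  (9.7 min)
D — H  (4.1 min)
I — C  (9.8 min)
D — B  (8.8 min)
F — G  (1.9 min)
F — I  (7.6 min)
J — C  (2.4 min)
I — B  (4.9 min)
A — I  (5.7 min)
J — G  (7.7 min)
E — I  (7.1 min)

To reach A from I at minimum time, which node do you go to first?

A

Compare a few routes:
I → B → A: 4.9+2.6 = 7.5
I → A: 5.7 = 5.7
Cheapest is I → A at 5.7 min.
So from I the first move is to A.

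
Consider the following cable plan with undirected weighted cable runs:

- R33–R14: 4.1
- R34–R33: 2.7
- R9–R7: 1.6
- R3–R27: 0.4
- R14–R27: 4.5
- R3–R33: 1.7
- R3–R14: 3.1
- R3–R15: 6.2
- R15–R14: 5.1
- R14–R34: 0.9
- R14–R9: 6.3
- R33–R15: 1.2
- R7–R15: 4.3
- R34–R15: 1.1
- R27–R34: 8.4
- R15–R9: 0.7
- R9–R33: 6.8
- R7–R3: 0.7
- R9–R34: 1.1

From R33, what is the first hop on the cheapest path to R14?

Compare a few routes:
R33 - R34 - R14: 2.7+0.9 = 3.6
R33 - R15 - R34 - R14: 1.2+1.1+0.9 = 3.2
Cheapest is R33 - R15 - R34 - R14 at 3.2.
So from R33 the first move is to R15.

R15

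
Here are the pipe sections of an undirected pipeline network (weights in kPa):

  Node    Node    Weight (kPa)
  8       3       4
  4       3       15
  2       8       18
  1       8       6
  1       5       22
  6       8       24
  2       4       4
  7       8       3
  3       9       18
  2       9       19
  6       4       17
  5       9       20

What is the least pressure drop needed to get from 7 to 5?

31 kPa

Running Dijkstra from 7:
7: 0
8: 3  (via 7)
3: 7  (via 8)
1: 9  (via 8)
2: 21  (via 8)
4: 22  (via 3)
9: 25  (via 3)
6: 27  (via 8)
5: 31  (via 1)
Shortest route: 7 → 8 → 1 → 5 = 31 kPa.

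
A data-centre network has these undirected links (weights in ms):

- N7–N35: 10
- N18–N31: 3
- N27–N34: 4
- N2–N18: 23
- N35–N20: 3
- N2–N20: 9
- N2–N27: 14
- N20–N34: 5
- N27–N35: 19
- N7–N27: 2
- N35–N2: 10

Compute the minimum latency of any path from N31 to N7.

42 ms

Shortest distances from N31:
N31: 0
N18: 3  (via N31)
N2: 26  (via N18)
N20: 35  (via N2)
N35: 36  (via N2)
N27: 40  (via N2)
N34: 40  (via N20)
N7: 42  (via N27)
Shortest route: N31–N18–N2–N27–N7 = 42 ms.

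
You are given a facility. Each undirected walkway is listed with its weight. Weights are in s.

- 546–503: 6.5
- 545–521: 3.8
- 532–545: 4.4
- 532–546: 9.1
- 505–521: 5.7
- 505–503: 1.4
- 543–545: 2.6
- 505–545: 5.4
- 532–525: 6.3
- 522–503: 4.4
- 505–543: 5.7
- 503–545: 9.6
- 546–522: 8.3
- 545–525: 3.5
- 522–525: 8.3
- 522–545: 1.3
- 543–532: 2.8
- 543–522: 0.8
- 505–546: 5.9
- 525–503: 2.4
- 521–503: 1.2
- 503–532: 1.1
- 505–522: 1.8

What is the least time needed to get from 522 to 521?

Shortest distances from 522:
522: 0
543: 0.8  (via 522)
545: 1.3  (via 522)
505: 1.8  (via 522)
503: 3.2  (via 505)
532: 3.6  (via 543)
521: 4.4  (via 503)
Shortest route: 522–505–503–521 = 4.4 s.

4.4 s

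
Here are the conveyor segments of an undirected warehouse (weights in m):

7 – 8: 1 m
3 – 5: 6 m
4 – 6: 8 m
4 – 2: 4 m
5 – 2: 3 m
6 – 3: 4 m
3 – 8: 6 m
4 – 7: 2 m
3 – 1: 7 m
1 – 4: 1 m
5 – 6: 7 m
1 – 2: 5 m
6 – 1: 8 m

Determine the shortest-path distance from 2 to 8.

Compare a few routes:
2 → 4 → 7 → 8: 4+2+1 = 7
2 → 5 → 3 → 8: 3+6+6 = 15
2 → 1 → 4 → 7 → 8: 5+1+2+1 = 9
The minimum is 7 m via 2 → 4 → 7 → 8.

7 m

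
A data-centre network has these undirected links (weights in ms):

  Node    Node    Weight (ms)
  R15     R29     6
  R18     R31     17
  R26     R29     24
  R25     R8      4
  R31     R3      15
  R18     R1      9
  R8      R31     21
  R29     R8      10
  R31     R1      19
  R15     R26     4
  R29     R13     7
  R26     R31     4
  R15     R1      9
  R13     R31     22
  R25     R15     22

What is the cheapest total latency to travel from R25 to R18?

38 ms

Shortest distances from R25:
R25: 0
R8: 4  (via R25)
R29: 14  (via R8)
R15: 20  (via R29)
R13: 21  (via R29)
R26: 24  (via R15)
R31: 25  (via R8)
R1: 29  (via R15)
R18: 38  (via R1)
Shortest route: R25–R8–R29–R15–R1–R18 = 38 ms.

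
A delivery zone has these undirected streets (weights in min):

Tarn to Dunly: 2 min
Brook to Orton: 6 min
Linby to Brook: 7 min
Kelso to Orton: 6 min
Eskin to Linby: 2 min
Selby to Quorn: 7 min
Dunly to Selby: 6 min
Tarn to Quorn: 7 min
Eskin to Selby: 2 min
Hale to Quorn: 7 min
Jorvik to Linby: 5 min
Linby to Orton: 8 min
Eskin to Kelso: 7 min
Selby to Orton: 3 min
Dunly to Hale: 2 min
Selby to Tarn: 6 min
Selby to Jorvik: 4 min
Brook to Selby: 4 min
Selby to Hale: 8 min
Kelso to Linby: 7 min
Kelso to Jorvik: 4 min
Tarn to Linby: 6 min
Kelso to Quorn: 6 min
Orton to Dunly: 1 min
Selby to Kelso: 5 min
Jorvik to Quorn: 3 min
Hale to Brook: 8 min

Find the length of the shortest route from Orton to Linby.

Shortest distances from Orton:
Orton: 0
Dunly: 1  (via Orton)
Hale: 3  (via Dunly)
Tarn: 3  (via Dunly)
Selby: 3  (via Orton)
Eskin: 5  (via Selby)
Kelso: 6  (via Orton)
Brook: 6  (via Orton)
Jorvik: 7  (via Selby)
Linby: 7  (via Eskin)
Shortest route: Orton–Selby–Eskin–Linby = 7 min.

7 min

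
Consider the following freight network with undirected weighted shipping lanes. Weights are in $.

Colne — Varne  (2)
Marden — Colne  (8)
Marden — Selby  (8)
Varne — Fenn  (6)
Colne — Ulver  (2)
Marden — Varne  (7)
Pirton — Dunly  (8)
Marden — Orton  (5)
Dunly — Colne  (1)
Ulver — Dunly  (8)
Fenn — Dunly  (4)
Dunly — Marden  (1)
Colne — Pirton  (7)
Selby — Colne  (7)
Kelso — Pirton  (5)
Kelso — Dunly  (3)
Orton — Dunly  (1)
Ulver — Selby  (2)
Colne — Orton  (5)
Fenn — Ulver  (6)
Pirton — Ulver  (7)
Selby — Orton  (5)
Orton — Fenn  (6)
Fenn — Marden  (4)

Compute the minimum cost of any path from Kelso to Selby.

Running Dijkstra from Kelso:
Kelso: 0
Dunly: 3  (via Kelso)
Marden: 4  (via Dunly)
Colne: 4  (via Dunly)
Orton: 4  (via Dunly)
Pirton: 5  (via Kelso)
Varne: 6  (via Colne)
Ulver: 6  (via Colne)
Fenn: 7  (via Dunly)
Selby: 8  (via Ulver)
Shortest route: Kelso → Dunly → Colne → Ulver → Selby = $8.

$8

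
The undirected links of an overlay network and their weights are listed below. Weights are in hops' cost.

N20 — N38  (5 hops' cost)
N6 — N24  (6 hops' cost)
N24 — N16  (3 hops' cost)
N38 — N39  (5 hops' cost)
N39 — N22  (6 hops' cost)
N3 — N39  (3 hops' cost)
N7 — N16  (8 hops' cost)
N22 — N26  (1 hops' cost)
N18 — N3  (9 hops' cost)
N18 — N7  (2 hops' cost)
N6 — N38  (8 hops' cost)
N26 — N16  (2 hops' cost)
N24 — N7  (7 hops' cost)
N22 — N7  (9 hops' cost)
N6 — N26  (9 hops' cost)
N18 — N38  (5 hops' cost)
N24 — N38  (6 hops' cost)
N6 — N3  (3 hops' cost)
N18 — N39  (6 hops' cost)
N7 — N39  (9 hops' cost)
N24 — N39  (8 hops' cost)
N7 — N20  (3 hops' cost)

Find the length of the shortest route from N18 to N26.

Enumerating some paths:
N18 → N39 → N22 → N26: 6+6+1 = 13
N18 → N38 → N24 → N16 → N26: 5+6+3+2 = 16
N18 → N7 → N16 → N26: 2+8+2 = 12
N18 → N7 → N24 → N16 → N26: 2+7+3+2 = 14
The minimum is 12 hops' cost via N18 → N7 → N16 → N26.

12 hops' cost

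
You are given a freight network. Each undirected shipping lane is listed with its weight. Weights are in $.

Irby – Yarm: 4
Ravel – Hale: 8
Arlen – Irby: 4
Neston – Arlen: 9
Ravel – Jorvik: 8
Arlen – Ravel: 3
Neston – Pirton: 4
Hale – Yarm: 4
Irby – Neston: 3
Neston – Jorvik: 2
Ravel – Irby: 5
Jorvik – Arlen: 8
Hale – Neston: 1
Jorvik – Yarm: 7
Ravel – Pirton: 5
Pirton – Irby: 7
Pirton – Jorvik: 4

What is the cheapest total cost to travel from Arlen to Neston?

$7

Compare a few routes:
Arlen → Irby → Neston: 4+3 = 7
Arlen → Neston: 9 = 9
Arlen → Ravel → Irby → Neston: 3+5+3 = 11
Arlen → Jorvik → Neston: 8+2 = 10
Cheapest is Arlen → Irby → Neston at $7.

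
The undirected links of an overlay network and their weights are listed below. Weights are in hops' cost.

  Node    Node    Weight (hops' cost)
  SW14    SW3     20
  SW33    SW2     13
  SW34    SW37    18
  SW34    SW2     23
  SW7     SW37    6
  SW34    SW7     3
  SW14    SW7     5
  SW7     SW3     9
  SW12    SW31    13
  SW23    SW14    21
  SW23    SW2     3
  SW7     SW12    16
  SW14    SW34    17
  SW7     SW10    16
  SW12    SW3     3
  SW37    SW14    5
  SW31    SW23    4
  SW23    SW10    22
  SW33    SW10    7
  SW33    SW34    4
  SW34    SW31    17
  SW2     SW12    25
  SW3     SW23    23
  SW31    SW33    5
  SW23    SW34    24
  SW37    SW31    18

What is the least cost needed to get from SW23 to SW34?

13 hops' cost

Candidate routes:
SW23–SW31–SW33–SW34: 4+5+4 = 13
SW23–SW2–SW33–SW34: 3+13+4 = 20
The minimum is 13 hops' cost via SW23–SW31–SW33–SW34.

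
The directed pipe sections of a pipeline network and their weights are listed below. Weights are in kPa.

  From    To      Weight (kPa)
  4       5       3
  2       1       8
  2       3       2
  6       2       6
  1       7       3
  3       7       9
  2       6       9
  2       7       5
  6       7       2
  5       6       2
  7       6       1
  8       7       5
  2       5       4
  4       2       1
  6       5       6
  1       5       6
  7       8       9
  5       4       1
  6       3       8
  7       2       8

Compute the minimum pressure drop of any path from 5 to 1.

Enumerating some paths:
5 → 4 → 2 → 1: 1+1+8 = 10
5 → 6 → 2 → 1: 2+6+8 = 16
5 → 6 → 7 → 2 → 1: 2+2+8+8 = 20
The minimum is 10 kPa via 5 → 4 → 2 → 1.

10 kPa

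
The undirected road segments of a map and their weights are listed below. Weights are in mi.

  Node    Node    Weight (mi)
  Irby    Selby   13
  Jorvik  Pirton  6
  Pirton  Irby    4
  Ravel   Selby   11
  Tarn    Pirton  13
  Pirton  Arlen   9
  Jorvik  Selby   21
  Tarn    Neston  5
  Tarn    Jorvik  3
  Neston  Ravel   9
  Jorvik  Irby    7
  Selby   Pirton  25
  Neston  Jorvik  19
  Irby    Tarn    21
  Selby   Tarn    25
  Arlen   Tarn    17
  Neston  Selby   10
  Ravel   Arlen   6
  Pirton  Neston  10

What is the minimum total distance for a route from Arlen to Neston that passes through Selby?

27 mi

Shortest Arlen→Selby: Arlen–Ravel–Selby = 17
Best Selby to Neston: Selby–Neston costing 10
Total via Selby: 17 + 10 = 27 mi.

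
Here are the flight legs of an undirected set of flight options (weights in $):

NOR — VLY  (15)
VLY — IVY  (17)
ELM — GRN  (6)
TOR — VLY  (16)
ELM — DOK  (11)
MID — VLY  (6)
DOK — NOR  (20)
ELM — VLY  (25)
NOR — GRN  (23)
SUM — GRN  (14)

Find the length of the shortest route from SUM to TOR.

$61

Shortest distances from SUM:
SUM: 0
GRN: 14  (via SUM)
ELM: 20  (via GRN)
DOK: 31  (via ELM)
NOR: 37  (via GRN)
VLY: 45  (via ELM)
MID: 51  (via VLY)
TOR: 61  (via VLY)
Shortest route: SUM → GRN → ELM → VLY → TOR = $61.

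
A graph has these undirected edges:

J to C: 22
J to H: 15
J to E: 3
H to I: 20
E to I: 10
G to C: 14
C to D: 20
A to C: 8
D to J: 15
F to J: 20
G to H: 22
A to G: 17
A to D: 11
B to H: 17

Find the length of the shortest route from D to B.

Shortest distances from D:
D: 0
A: 11  (via D)
J: 15  (via D)
E: 18  (via J)
C: 19  (via A)
G: 28  (via A)
I: 28  (via E)
H: 30  (via J)
F: 35  (via J)
B: 47  (via H)
Shortest route: D–J–H–B = 47.

47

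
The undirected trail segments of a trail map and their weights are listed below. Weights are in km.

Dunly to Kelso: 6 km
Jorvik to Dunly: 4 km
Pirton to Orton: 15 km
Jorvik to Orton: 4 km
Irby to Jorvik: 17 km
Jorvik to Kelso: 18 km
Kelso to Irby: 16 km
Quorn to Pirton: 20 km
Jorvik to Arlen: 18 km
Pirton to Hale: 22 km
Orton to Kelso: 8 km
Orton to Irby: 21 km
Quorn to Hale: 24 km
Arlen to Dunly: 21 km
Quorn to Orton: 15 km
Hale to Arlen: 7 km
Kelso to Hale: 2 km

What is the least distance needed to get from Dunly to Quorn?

Settle nodes by increasing distance from Dunly:
Dunly: 0
Jorvik: 4  (via Dunly)
Kelso: 6  (via Dunly)
Orton: 8  (via Jorvik)
Hale: 8  (via Kelso)
Arlen: 15  (via Hale)
Irby: 21  (via Jorvik)
Pirton: 23  (via Orton)
Quorn: 23  (via Orton)
Shortest route: Dunly–Jorvik–Orton–Quorn = 23 km.

23 km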